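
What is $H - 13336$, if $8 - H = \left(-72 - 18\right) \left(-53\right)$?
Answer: $-18098$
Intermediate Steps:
$H = -4762$ ($H = 8 - \left(-72 - 18\right) \left(-53\right) = 8 - \left(-90\right) \left(-53\right) = 8 - 4770 = -4762$)
$H - 13336 = -4762 - 13336 = -18098$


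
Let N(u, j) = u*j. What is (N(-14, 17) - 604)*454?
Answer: -382268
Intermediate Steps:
N(u, j) = j*u
(N(-14, 17) - 604)*454 = (17*(-14) - 604)*454 = (-238 - 604)*454 = -842*454 = -382268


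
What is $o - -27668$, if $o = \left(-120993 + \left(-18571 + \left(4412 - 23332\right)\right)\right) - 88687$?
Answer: $-219503$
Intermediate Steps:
$o = -247171$ ($o = \left(-120993 + \left(-18571 + \left(4412 - 23332\right)\right)\right) - 88687 = \left(-120993 - 37491\right) - 88687 = -158484 - 88687 = -247171$)
$o - -27668 = -247171 - -27668 = -247171 + 27668 = -219503$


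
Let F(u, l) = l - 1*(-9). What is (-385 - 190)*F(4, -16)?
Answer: 4025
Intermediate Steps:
F(u, l) = 9 + l (F(u, l) = l + 9 = 9 + l)
(-385 - 190)*F(4, -16) = (-385 - 190)*(9 - 16) = -575*(-7) = 4025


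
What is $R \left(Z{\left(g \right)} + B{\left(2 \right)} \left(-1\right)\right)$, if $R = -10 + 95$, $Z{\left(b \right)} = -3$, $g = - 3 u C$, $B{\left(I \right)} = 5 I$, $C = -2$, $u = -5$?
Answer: $-1105$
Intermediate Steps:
$g = -30$ ($g = \left(-3\right) \left(-5\right) \left(-2\right) = 15 \left(-2\right) = -30$)
$R = 85$
$R \left(Z{\left(g \right)} + B{\left(2 \right)} \left(-1\right)\right) = 85 \left(-3 + 5 \cdot 2 \left(-1\right)\right) = 85 \left(-3 + 10 \left(-1\right)\right) = 85 \left(-3 - 10\right) = 85 \left(-13\right) = -1105$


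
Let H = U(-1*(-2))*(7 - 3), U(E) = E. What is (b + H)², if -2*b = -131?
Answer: 21609/4 ≈ 5402.3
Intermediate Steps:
b = 131/2 (b = -½*(-131) = 131/2 ≈ 65.500)
H = 8 (H = (-1*(-2))*(7 - 3) = 2*4 = 8)
(b + H)² = (131/2 + 8)² = (147/2)² = 21609/4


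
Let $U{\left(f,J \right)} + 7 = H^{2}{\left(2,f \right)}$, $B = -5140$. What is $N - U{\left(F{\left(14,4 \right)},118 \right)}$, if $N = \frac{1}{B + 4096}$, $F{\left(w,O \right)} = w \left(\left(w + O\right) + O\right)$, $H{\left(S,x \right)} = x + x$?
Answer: $- \frac{396144757}{1044} \approx -3.7945 \cdot 10^{5}$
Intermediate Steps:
$H{\left(S,x \right)} = 2 x$
$F{\left(w,O \right)} = w \left(w + 2 O\right)$ ($F{\left(w,O \right)} = w \left(\left(O + w\right) + O\right) = w \left(w + 2 O\right)$)
$U{\left(f,J \right)} = -7 + 4 f^{2}$ ($U{\left(f,J \right)} = -7 + \left(2 f\right)^{2} = -7 + 4 f^{2}$)
$N = - \frac{1}{1044}$ ($N = \frac{1}{-5140 + 4096} = \frac{1}{-1044} = - \frac{1}{1044} \approx -0.00095785$)
$N - U{\left(F{\left(14,4 \right)},118 \right)} = - \frac{1}{1044} - \left(-7 + 4 \left(14 \left(14 + 2 \cdot 4\right)\right)^{2}\right) = - \frac{1}{1044} - \left(-7 + 4 \left(14 \left(14 + 8\right)\right)^{2}\right) = - \frac{1}{1044} - \left(-7 + 4 \left(14 \cdot 22\right)^{2}\right) = - \frac{1}{1044} - \left(-7 + 4 \cdot 308^{2}\right) = - \frac{1}{1044} - \left(-7 + 4 \cdot 94864\right) = - \frac{1}{1044} - \left(-7 + 379456\right) = - \frac{1}{1044} - 379449 = - \frac{396144757}{1044}$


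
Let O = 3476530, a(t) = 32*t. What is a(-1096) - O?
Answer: -3511602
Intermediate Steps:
a(-1096) - O = 32*(-1096) - 1*3476530 = -35072 - 3476530 = -3511602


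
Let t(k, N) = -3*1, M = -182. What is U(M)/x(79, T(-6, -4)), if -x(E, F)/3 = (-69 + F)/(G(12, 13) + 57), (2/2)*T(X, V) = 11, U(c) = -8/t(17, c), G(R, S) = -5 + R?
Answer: 256/261 ≈ 0.98084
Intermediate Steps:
t(k, N) = -3
U(c) = 8/3 (U(c) = -8/(-3) = -8*(-⅓) = 8/3)
T(X, V) = 11
x(E, F) = 207/64 - 3*F/64 (x(E, F) = -3*(-69 + F)/((-5 + 12) + 57) = -3*(-69 + F)/(7 + 57) = -3*(-69 + F)/64 = -3*(-69/64 + F/64) = 207/64 - 3*F/64)
U(M)/x(79, T(-6, -4)) = 8/(3*(207/64 - 3/64*11)) = 8/(3*(207/64 - 33/64)) = 8/(3*(87/32)) = (8/3)*(32/87) = 256/261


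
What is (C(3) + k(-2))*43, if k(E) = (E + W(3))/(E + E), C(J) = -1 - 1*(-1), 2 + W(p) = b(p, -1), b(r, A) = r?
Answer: 43/4 ≈ 10.750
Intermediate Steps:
W(p) = -2 + p
C(J) = 0 (C(J) = -1 + 1 = 0)
k(E) = (1 + E)/(2*E) (k(E) = (E + (-2 + 3))/(E + E) = (E + 1)/((2*E)) = (1 + E)*(1/(2*E)) = (1 + E)/(2*E))
(C(3) + k(-2))*43 = (0 + (1/2)*(1 - 2)/(-2))*43 = (0 + (1/2)*(-1/2)*(-1))*43 = (0 + 1/4)*43 = (1/4)*43 = 43/4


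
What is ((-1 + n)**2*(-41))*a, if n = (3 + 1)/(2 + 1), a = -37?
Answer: 1517/9 ≈ 168.56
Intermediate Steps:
n = 4/3 ≈ 1.3333
((-1 + n)**2*(-41))*a = ((-1 + 4/3)**2*(-41))*(-37) = ((1/3)**2*(-41))*(-37) = ((1/9)*(-41))*(-37) = -41/9*(-37) = 1517/9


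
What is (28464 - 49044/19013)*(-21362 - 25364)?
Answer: -25285166901288/19013 ≈ -1.3299e+9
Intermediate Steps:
(28464 - 49044/19013)*(-21362 - 25364) = (28464 - 49044*1/19013)*(-46726) = (28464 - 49044/19013)*(-46726) = (541136988/19013)*(-46726) = -25285166901288/19013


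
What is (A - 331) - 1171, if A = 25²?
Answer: -877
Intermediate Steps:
A = 625
(A - 331) - 1171 = (625 - 331) - 1171 = 294 - 1171 = -877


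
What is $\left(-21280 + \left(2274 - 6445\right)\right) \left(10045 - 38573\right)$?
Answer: $726066128$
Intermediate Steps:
$\left(-21280 + \left(2274 - 6445\right)\right) \left(10045 - 38573\right) = \left(-21280 - 4171\right) \left(-28528\right) = \left(-25451\right) \left(-28528\right) = 726066128$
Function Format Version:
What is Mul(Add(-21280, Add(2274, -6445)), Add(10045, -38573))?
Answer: 726066128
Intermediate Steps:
Mul(Add(-21280, Add(2274, -6445)), Add(10045, -38573)) = Mul(Add(-21280, -4171), -28528) = Mul(-25451, -28528) = 726066128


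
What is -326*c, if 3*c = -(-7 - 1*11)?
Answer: -1956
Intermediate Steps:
c = 6 (c = (-(-7 - 1*11))/3 = (-(-7 - 11))/3 = (-1*(-18))/3 = (1/3)*18 = 6)
-326*c = -326*6 = -1956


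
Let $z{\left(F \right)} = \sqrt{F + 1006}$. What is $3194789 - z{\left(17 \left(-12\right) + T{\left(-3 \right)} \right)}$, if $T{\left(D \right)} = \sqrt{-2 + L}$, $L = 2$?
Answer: $3194789 - \sqrt{802} \approx 3.1948 \cdot 10^{6}$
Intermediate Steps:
$T{\left(D \right)} = 0$ ($T{\left(D \right)} = \sqrt{-2 + 2} = \sqrt{0} = 0$)
$z{\left(F \right)} = \sqrt{1006 + F}$
$3194789 - z{\left(17 \left(-12\right) + T{\left(-3 \right)} \right)} = 3194789 - \sqrt{1006 + \left(17 \left(-12\right) + 0\right)} = 3194789 - \sqrt{1006 + \left(-204 + 0\right)} = 3194789 - \sqrt{1006 - 204} = 3194789 - \sqrt{802}$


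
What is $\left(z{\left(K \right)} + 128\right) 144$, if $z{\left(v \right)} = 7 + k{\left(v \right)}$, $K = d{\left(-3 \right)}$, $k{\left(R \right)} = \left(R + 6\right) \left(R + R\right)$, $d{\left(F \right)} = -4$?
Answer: $17136$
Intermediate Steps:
$k{\left(R \right)} = 2 R \left(6 + R\right)$ ($k{\left(R \right)} = \left(6 + R\right) 2 R = 2 R \left(6 + R\right)$)
$K = -4$
$z{\left(v \right)} = 7 + 2 v \left(6 + v\right)$
$\left(z{\left(K \right)} + 128\right) 144 = \left(\left(7 + 2 \left(-4\right) \left(6 - 4\right)\right) + 128\right) 144 = \left(\left(7 + 2 \left(-4\right) 2\right) + 128\right) 144 = \left(\left(7 - 16\right) + 128\right) 144 = \left(-9 + 128\right) 144 = 119 \cdot 144 = 17136$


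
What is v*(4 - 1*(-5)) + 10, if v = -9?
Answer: -71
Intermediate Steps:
v*(4 - 1*(-5)) + 10 = -9*(4 - 1*(-5)) + 10 = -9*(4 + 5) + 10 = -9*9 + 10 = -81 + 10 = -71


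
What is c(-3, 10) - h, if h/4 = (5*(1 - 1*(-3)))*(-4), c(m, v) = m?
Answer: 317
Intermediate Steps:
h = -320 (h = 4*((5*(1 - 1*(-3)))*(-4)) = 4*((5*(1 + 3))*(-4)) = 4*((5*4)*(-4)) = 4*(20*(-4)) = 4*(-80) = -320)
c(-3, 10) - h = -3 - 1*(-320) = -3 + 320 = 317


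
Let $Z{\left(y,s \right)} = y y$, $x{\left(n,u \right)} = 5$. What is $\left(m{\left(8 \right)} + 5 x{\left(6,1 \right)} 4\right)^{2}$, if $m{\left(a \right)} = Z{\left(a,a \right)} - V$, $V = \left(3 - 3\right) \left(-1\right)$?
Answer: $26896$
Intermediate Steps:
$Z{\left(y,s \right)} = y^{2}$
$V = 0$ ($V = 0 \left(-1\right) = 0$)
$m{\left(a \right)} = a^{2}$ ($m{\left(a \right)} = a^{2} - 0 = a^{2} + 0 = a^{2}$)
$\left(m{\left(8 \right)} + 5 x{\left(6,1 \right)} 4\right)^{2} = \left(8^{2} + 5 \cdot 5 \cdot 4\right)^{2} = \left(64 + 25 \cdot 4\right)^{2} = \left(64 + 100\right)^{2} = 164^{2} = 26896$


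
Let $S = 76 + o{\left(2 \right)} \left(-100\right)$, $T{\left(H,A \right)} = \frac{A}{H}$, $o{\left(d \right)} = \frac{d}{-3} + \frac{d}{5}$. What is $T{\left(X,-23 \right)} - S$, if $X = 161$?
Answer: $- \frac{2159}{21} \approx -102.81$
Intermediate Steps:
$o{\left(d \right)} = - \frac{2 d}{15}$ ($o{\left(d \right)} = d \left(- \frac{1}{3}\right) + d \frac{1}{5} = - \frac{d}{3} + \frac{d}{5} = - \frac{2 d}{15}$)
$S = \frac{308}{3}$ ($S = 76 + \left(- \frac{2}{15}\right) 2 \left(-100\right) = 76 - - \frac{80}{3} = 76 + \frac{80}{3} = \frac{308}{3} \approx 102.67$)
$T{\left(X,-23 \right)} - S = - \frac{23}{161} - \frac{308}{3} = \left(-23\right) \frac{1}{161} - \frac{308}{3} = - \frac{1}{7} - \frac{308}{3} = - \frac{2159}{21}$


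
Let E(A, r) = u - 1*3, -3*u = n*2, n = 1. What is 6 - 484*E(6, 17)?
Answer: 5342/3 ≈ 1780.7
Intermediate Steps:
u = -⅔ (u = -2/3 = -⅓*2 = -⅔ ≈ -0.66667)
E(A, r) = -11/3 (E(A, r) = -⅔ - 1*3 = -⅔ - 3 = -11/3)
6 - 484*E(6, 17) = 6 - 484*(-11/3) = 6 + 5324/3 = 5342/3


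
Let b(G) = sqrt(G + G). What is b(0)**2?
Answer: 0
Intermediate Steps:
b(G) = sqrt(2)*sqrt(G) (b(G) = sqrt(2*G) = sqrt(2)*sqrt(G))
b(0)**2 = (sqrt(2)*sqrt(0))**2 = (sqrt(2)*0)**2 = 0**2 = 0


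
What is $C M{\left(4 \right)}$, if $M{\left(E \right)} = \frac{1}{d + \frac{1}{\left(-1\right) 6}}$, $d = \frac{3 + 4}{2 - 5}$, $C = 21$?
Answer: $- \frac{42}{5} \approx -8.4$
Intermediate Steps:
$d = - \frac{7}{3}$ ($d = \frac{7}{-3} = 7 \left(- \frac{1}{3}\right) = - \frac{7}{3} \approx -2.3333$)
$M{\left(E \right)} = - \frac{2}{5}$ ($M{\left(E \right)} = \frac{1}{- \frac{7}{3} + \frac{1}{\left(-1\right) 6}} = \frac{1}{- \frac{7}{3} + \frac{1}{-6}} = \frac{1}{- \frac{7}{3} - \frac{1}{6}} = \frac{1}{- \frac{5}{2}} = - \frac{2}{5}$)
$C M{\left(4 \right)} = 21 \left(- \frac{2}{5}\right) = - \frac{42}{5}$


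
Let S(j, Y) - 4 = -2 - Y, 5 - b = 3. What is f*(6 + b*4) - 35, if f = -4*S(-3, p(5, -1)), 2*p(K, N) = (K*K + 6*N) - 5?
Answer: 245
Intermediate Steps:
b = 2 (b = 5 - 1*3 = 5 - 3 = 2)
p(K, N) = -5/2 + K²/2 + 3*N (p(K, N) = ((K*K + 6*N) - 5)/2 = ((K² + 6*N) - 5)/2 = (-5 + K² + 6*N)/2 = -5/2 + K²/2 + 3*N)
S(j, Y) = 2 - Y (S(j, Y) = 4 + (-2 - Y) = 2 - Y)
f = 20 (f = -4*(2 - (-5/2 + (½)*5² + 3*(-1))) = -4*(2 - (-5/2 + (½)*25 - 3)) = -4*(2 - (-5/2 + 25/2 - 3)) = -4*(2 - 1*7) = -4*(2 - 7) = -4*(-5) = 20)
f*(6 + b*4) - 35 = 20*(6 + 2*4) - 35 = 20*(6 + 8) - 35 = 20*14 - 35 = 280 - 35 = 245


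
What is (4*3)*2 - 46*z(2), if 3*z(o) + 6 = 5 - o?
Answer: 70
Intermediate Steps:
z(o) = -⅓ - o/3 (z(o) = -2 + (5 - o)/3 = -2 + (5/3 - o/3) = -⅓ - o/3)
(4*3)*2 - 46*z(2) = (4*3)*2 - 46*(-⅓ - ⅓*2) = 12*2 - 46*(-⅓ - ⅔) = 24 - 46*(-1) = 24 + 46 = 70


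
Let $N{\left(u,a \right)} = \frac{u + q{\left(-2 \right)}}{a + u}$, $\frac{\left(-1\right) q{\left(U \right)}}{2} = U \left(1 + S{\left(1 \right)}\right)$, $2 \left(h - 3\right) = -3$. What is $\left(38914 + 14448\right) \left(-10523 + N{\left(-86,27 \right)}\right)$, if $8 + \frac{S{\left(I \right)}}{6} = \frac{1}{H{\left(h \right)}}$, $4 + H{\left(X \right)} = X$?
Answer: $- \frac{165575188854}{295} \approx -5.6127 \cdot 10^{8}$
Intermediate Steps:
$h = \frac{3}{2}$ ($h = 3 + \frac{1}{2} \left(-3\right) = 3 - \frac{3}{2} = \frac{3}{2} \approx 1.5$)
$H{\left(X \right)} = -4 + X$
$S{\left(I \right)} = - \frac{252}{5}$ ($S{\left(I \right)} = -48 + \frac{6}{-4 + \frac{3}{2}} = -48 + \frac{6}{- \frac{5}{2}} = -48 + 6 \left(- \frac{2}{5}\right) = -48 - \frac{12}{5} = - \frac{252}{5}$)
$q{\left(U \right)} = \frac{494 U}{5}$ ($q{\left(U \right)} = - 2 U \left(1 - \frac{252}{5}\right) = - 2 U \left(- \frac{247}{5}\right) = - 2 \left(- \frac{247 U}{5}\right) = \frac{494 U}{5}$)
$N{\left(u,a \right)} = \frac{- \frac{988}{5} + u}{a + u}$ ($N{\left(u,a \right)} = \frac{u + \frac{494}{5} \left(-2\right)}{a + u} = \frac{u - \frac{988}{5}}{a + u} = \frac{- \frac{988}{5} + u}{a + u}$)
$\left(38914 + 14448\right) \left(-10523 + N{\left(-86,27 \right)}\right) = \left(38914 + 14448\right) \left(-10523 + \frac{- \frac{988}{5} - 86}{27 - 86}\right) = 53362 \left(-10523 + \frac{1}{-59} \left(- \frac{1418}{5}\right)\right) = 53362 \left(-10523 - - \frac{1418}{295}\right) = 53362 \left(-10523 + \frac{1418}{295}\right) = 53362 \left(- \frac{3102867}{295}\right) = - \frac{165575188854}{295}$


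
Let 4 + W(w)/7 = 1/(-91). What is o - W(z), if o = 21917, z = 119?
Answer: 285286/13 ≈ 21945.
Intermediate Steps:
W(w) = -365/13 (W(w) = -28 + 7/(-91) = -28 + 7*(-1/91) = -28 - 1/13 = -365/13)
o - W(z) = 21917 - 1*(-365/13) = 21917 + 365/13 = 285286/13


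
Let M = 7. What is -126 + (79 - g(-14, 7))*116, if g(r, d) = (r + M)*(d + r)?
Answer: 3354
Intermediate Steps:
g(r, d) = (7 + r)*(d + r) (g(r, d) = (r + 7)*(d + r) = (7 + r)*(d + r))
-126 + (79 - g(-14, 7))*116 = -126 + (79 - ((-14)² + 7*7 + 7*(-14) + 7*(-14)))*116 = -126 + (79 - (196 + 49 - 98 - 98))*116 = -126 + (79 - 1*49)*116 = -126 + (79 - 49)*116 = -126 + 30*116 = -126 + 3480 = 3354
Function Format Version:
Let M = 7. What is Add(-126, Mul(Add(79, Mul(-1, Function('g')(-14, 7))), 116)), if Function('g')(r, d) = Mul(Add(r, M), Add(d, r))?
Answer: 3354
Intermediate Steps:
Function('g')(r, d) = Mul(Add(7, r), Add(d, r)) (Function('g')(r, d) = Mul(Add(r, 7), Add(d, r)) = Mul(Add(7, r), Add(d, r)))
Add(-126, Mul(Add(79, Mul(-1, Function('g')(-14, 7))), 116)) = Add(-126, Mul(Add(79, Mul(-1, Add(Pow(-14, 2), Mul(7, 7), Mul(7, -14), Mul(7, -14)))), 116)) = Add(-126, Mul(Add(79, Mul(-1, Add(196, 49, -98, -98))), 116)) = Add(-126, Mul(Add(79, Mul(-1, 49)), 116)) = Add(-126, Mul(Add(79, -49), 116)) = Add(-126, Mul(30, 116)) = Add(-126, 3480) = 3354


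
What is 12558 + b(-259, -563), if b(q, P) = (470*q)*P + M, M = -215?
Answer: 68546333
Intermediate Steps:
b(q, P) = -215 + 470*P*q (b(q, P) = (470*q)*P - 215 = 470*P*q - 215 = -215 + 470*P*q)
12558 + b(-259, -563) = 12558 + (-215 + 470*(-563)*(-259)) = 12558 + (-215 + 68533990) = 12558 + 68533775 = 68546333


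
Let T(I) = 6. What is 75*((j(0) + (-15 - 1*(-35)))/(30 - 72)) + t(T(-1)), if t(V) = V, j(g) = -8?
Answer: -108/7 ≈ -15.429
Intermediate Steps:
75*((j(0) + (-15 - 1*(-35)))/(30 - 72)) + t(T(-1)) = 75*((-8 + (-15 - 1*(-35)))/(30 - 72)) + 6 = 75*((-8 + (-15 + 35))/(-42)) + 6 = 75*((-8 + 20)*(-1/42)) + 6 = 75*(12*(-1/42)) + 6 = 75*(-2/7) + 6 = -150/7 + 6 = -108/7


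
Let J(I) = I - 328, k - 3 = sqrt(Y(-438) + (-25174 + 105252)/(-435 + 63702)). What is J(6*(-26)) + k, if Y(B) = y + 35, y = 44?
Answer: -481 + sqrt(321280644657)/63267 ≈ -472.04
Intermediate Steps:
Y(B) = 79 (Y(B) = 44 + 35 = 79)
k = 3 + sqrt(321280644657)/63267 (k = 3 + sqrt(79 + (-25174 + 105252)/(-435 + 63702)) = 3 + sqrt(79 + 80078/63267) = 3 + sqrt(5078171/63267) = 3 + sqrt(321280644657)/63267 ≈ 11.959)
J(I) = -328 + I
J(6*(-26)) + k = (-328 + 6*(-26)) + (3 + sqrt(321280644657)/63267) = (-328 - 156) + (3 + sqrt(321280644657)/63267) = -484 + (3 + sqrt(321280644657)/63267) = -481 + sqrt(321280644657)/63267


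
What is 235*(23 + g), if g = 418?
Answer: 103635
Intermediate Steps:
235*(23 + g) = 235*(23 + 418) = 235*441 = 103635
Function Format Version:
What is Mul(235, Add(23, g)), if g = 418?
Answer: 103635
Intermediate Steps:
Mul(235, Add(23, g)) = Mul(235, Add(23, 418)) = Mul(235, 441) = 103635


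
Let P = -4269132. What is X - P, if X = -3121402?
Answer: 1147730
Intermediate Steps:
X - P = -3121402 - 1*(-4269132) = -3121402 + 4269132 = 1147730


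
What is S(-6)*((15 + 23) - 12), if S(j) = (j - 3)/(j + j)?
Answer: 39/2 ≈ 19.500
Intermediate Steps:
S(j) = (-3 + j)/(2*j) (S(j) = (-3 + j)/((2*j)) = (-3 + j)*(1/(2*j)) = (-3 + j)/(2*j))
S(-6)*((15 + 23) - 12) = ((½)*(-3 - 6)/(-6))*((15 + 23) - 12) = ((½)*(-⅙)*(-9))*(38 - 12) = (¾)*26 = 39/2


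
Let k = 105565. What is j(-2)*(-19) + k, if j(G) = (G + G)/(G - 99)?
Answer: 10661989/101 ≈ 1.0556e+5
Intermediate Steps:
j(G) = 2*G/(-99 + G) (j(G) = (2*G)/(-99 + G) = 2*G/(-99 + G))
j(-2)*(-19) + k = (2*(-2)/(-99 - 2))*(-19) + 105565 = (2*(-2)/(-101))*(-19) + 105565 = (2*(-2)*(-1/101))*(-19) + 105565 = (4/101)*(-19) + 105565 = -76/101 + 105565 = 10661989/101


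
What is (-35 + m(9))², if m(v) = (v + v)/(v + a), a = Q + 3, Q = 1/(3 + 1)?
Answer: 2699449/2401 ≈ 1124.3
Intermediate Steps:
Q = ¼ (Q = 1/4 = ¼ ≈ 0.25000)
a = 13/4 (a = ¼ + 3 = 13/4 ≈ 3.2500)
m(v) = 2*v/(13/4 + v) (m(v) = (v + v)/(v + 13/4) = (2*v)/(13/4 + v) = 2*v/(13/4 + v))
(-35 + m(9))² = (-35 + 8*9/(13 + 4*9))² = (-35 + 8*9/(13 + 36))² = (-35 + 8*9/49)² = (-35 + 8*9*(1/49))² = (-35 + 72/49)² = (-1643/49)² = 2699449/2401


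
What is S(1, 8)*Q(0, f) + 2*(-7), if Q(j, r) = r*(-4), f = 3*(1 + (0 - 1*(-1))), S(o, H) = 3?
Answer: -86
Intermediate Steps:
f = 6 (f = 3*(1 + (0 + 1)) = 3*(1 + 1) = 3*2 = 6)
Q(j, r) = -4*r
S(1, 8)*Q(0, f) + 2*(-7) = 3*(-4*6) + 2*(-7) = 3*(-24) - 14 = -72 - 14 = -86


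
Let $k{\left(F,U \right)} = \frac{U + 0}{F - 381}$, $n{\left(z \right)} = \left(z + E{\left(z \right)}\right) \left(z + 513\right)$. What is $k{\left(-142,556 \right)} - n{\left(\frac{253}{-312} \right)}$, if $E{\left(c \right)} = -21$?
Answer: $\frac{568687150781}{50910912} \approx 11170.0$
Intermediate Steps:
$n{\left(z \right)} = \left(-21 + z\right) \left(513 + z\right)$ ($n{\left(z \right)} = \left(z - 21\right) \left(z + 513\right) = \left(-21 + z\right) \left(513 + z\right)$)
$k{\left(F,U \right)} = \frac{U}{-381 + F}$
$k{\left(-142,556 \right)} - n{\left(\frac{253}{-312} \right)} = \frac{556}{-381 - 142} - \left(-10773 + \left(\frac{253}{-312}\right)^{2} + 492 \frac{253}{-312}\right) = \frac{556}{-523} - \left(-10773 + \left(253 \left(- \frac{1}{312}\right)\right)^{2} + 492 \cdot 253 \left(- \frac{1}{312}\right)\right) = 556 \left(- \frac{1}{523}\right) - \left(-10773 + \left(- \frac{253}{312}\right)^{2} + 492 \left(- \frac{253}{312}\right)\right) = - \frac{556}{523} - \left(-10773 + \frac{64009}{97344} - \frac{10373}{26}\right) = - \frac{556}{523} - - \frac{1087459415}{97344} = - \frac{556}{523} + \frac{1087459415}{97344} = \frac{568687150781}{50910912}$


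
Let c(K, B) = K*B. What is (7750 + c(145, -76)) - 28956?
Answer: -32226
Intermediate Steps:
c(K, B) = B*K
(7750 + c(145, -76)) - 28956 = (7750 - 76*145) - 28956 = (7750 - 11020) - 28956 = -3270 - 28956 = -32226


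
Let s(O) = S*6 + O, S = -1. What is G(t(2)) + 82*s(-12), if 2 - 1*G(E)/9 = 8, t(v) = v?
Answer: -1530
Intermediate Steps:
G(E) = -54 (G(E) = 18 - 9*8 = 18 - 72 = -54)
s(O) = -6 + O (s(O) = -1*6 + O = -6 + O)
G(t(2)) + 82*s(-12) = -54 + 82*(-6 - 12) = -54 + 82*(-18) = -54 - 1476 = -1530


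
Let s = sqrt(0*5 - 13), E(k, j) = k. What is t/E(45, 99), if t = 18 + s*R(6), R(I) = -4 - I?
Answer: 2/5 - 2*I*sqrt(13)/9 ≈ 0.4 - 0.80123*I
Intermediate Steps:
s = I*sqrt(13) (s = sqrt(0 - 13) = sqrt(-13) = I*sqrt(13) ≈ 3.6056*I)
t = 18 - 10*I*sqrt(13) (t = 18 + (I*sqrt(13))*(-4 - 1*6) = 18 + (I*sqrt(13))*(-4 - 6) = 18 + (I*sqrt(13))*(-10) = 18 - 10*I*sqrt(13) ≈ 18.0 - 36.056*I)
t/E(45, 99) = (18 - 10*I*sqrt(13))/45 = (18 - 10*I*sqrt(13))*(1/45) = 2/5 - 2*I*sqrt(13)/9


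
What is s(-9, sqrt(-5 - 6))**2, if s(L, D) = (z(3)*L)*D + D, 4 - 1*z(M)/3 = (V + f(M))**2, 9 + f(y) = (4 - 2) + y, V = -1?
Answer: -3548864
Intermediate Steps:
f(y) = -7 + y (f(y) = -9 + ((4 - 2) + y) = -9 + (2 + y) = -7 + y)
z(M) = 12 - 3*(-8 + M)**2 (z(M) = 12 - 3*(-1 + (-7 + M))**2 = 12 - 3*(-8 + M)**2)
s(L, D) = D - 63*D*L (s(L, D) = ((12 - 3*(-8 + 3)**2)*L)*D + D = ((12 - 3*(-5)**2)*L)*D + D = ((12 - 3*25)*L)*D + D = ((12 - 75)*L)*D + D = (-63*L)*D + D = -63*D*L + D = D - 63*D*L)
s(-9, sqrt(-5 - 6))**2 = (sqrt(-5 - 6)*(1 - 63*(-9)))**2 = (sqrt(-11)*(1 + 567))**2 = ((I*sqrt(11))*568)**2 = (568*I*sqrt(11))**2 = -3548864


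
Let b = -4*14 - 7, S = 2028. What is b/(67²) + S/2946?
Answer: 1486349/2204099 ≈ 0.67436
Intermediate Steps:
b = -63 (b = -56 - 7 = -63)
b/(67²) + S/2946 = -63/(67²) + 2028/2946 = -63/4489 + 2028*(1/2946) = -63*1/4489 + 338/491 = -63/4489 + 338/491 = 1486349/2204099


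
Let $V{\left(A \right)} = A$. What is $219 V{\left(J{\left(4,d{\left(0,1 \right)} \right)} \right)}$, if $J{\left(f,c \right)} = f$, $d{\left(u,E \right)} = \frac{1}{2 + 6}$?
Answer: $876$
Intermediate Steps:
$d{\left(u,E \right)} = \frac{1}{8}$
$219 V{\left(J{\left(4,d{\left(0,1 \right)} \right)} \right)} = 219 \cdot 4 = 876$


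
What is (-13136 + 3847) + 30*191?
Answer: -3559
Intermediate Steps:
(-13136 + 3847) + 30*191 = -9289 + 5730 = -3559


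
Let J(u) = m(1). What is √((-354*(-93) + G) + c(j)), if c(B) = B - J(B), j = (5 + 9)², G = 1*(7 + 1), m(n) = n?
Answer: 25*√53 ≈ 182.00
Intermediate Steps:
G = 8 (G = 1*8 = 8)
j = 196 (j = 14² = 196)
J(u) = 1
c(B) = -1 + B (c(B) = B - 1*1 = B - 1 = -1 + B)
√((-354*(-93) + G) + c(j)) = √((-354*(-93) + 8) + (-1 + 196)) = √((32922 + 8) + 195) = √(32930 + 195) = √33125 = 25*√53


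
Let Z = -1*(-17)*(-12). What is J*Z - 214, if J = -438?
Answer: 89138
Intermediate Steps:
Z = -204 (Z = 17*(-12) = -204)
J*Z - 214 = -438*(-204) - 214 = 89352 - 214 = 89138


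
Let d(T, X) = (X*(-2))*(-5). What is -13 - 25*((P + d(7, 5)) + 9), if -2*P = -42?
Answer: -2013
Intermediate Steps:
P = 21 (P = -½*(-42) = 21)
d(T, X) = 10*X (d(T, X) = -2*X*(-5) = 10*X)
-13 - 25*((P + d(7, 5)) + 9) = -13 - 25*((21 + 10*5) + 9) = -13 - 25*((21 + 50) + 9) = -13 - 25*(71 + 9) = -13 - 25*80 = -13 - 2000 = -2013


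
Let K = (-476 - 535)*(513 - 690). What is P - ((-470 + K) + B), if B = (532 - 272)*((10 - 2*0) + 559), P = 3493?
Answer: -322924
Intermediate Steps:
B = 147940 (B = 260*((10 + 0) + 559) = 260*(10 + 559) = 260*569 = 147940)
K = 178947 (K = -1011*(-177) = 178947)
P - ((-470 + K) + B) = 3493 - ((-470 + 178947) + 147940) = 3493 - (178477 + 147940) = 3493 - 1*326417 = 3493 - 326417 = -322924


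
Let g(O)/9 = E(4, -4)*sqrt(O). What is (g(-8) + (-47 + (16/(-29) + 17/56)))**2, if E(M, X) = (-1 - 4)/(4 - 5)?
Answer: -36837844839/2637376 - 3452895*I*sqrt(2)/406 ≈ -13968.0 - 12027.0*I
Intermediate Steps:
E(M, X) = 5 (E(M, X) = -5/(-1) = -5*(-1) = 5)
g(O) = 45*sqrt(O) (g(O) = 9*(5*sqrt(O)) = 45*sqrt(O))
(g(-8) + (-47 + (16/(-29) + 17/56)))**2 = (45*sqrt(-8) + (-47 + (16/(-29) + 17/56)))**2 = (45*(2*I*sqrt(2)) + (-47 + (16*(-1/29) + 17*(1/56))))**2 = (90*I*sqrt(2) + (-47 + (-16/29 + 17/56)))**2 = (90*I*sqrt(2) + (-47 - 403/1624))**2 = (90*I*sqrt(2) - 76731/1624)**2 = (-76731/1624 + 90*I*sqrt(2))**2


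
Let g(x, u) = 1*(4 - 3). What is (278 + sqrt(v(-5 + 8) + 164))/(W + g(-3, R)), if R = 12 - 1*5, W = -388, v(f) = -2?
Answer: -278/387 - sqrt(2)/43 ≈ -0.75124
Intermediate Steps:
R = 7 (R = 12 - 5 = 7)
g(x, u) = 1 (g(x, u) = 1*1 = 1)
(278 + sqrt(v(-5 + 8) + 164))/(W + g(-3, R)) = (278 + sqrt(-2 + 164))/(-388 + 1) = (278 + sqrt(162))/(-387) = (278 + 9*sqrt(2))*(-1/387) = -278/387 - sqrt(2)/43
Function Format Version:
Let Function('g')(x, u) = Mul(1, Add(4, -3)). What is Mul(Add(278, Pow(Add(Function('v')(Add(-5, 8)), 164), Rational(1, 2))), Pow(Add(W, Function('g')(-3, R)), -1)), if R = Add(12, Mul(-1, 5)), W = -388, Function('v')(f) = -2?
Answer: Add(Rational(-278, 387), Mul(Rational(-1, 43), Pow(2, Rational(1, 2)))) ≈ -0.75124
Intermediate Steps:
R = 7 (R = Add(12, -5) = 7)
Function('g')(x, u) = 1 (Function('g')(x, u) = Mul(1, 1) = 1)
Mul(Add(278, Pow(Add(Function('v')(Add(-5, 8)), 164), Rational(1, 2))), Pow(Add(W, Function('g')(-3, R)), -1)) = Mul(Add(278, Pow(Add(-2, 164), Rational(1, 2))), Pow(Add(-388, 1), -1)) = Mul(Add(278, Pow(162, Rational(1, 2))), Pow(-387, -1)) = Mul(Add(278, Mul(9, Pow(2, Rational(1, 2)))), Rational(-1, 387)) = Add(Rational(-278, 387), Mul(Rational(-1, 43), Pow(2, Rational(1, 2))))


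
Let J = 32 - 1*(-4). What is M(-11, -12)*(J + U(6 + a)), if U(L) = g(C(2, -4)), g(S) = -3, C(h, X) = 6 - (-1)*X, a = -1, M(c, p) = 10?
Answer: 330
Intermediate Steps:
C(h, X) = 6 + X
J = 36 (J = 32 + 4 = 36)
U(L) = -3
M(-11, -12)*(J + U(6 + a)) = 10*(36 - 3) = 10*33 = 330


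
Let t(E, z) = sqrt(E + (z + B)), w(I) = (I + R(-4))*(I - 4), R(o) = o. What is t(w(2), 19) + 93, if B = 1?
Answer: 93 + 2*sqrt(6) ≈ 97.899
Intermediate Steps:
w(I) = (-4 + I)**2 (w(I) = (I - 4)*(I - 4) = (-4 + I)*(-4 + I) = (-4 + I)**2)
t(E, z) = sqrt(1 + E + z) (t(E, z) = sqrt(E + (z + 1)) = sqrt(E + (1 + z)) = sqrt(1 + E + z))
t(w(2), 19) + 93 = sqrt(1 + (16 + 2**2 - 8*2) + 19) + 93 = sqrt(1 + (16 + 4 - 16) + 19) + 93 = sqrt(1 + 4 + 19) + 93 = sqrt(24) + 93 = 2*sqrt(6) + 93 = 93 + 2*sqrt(6)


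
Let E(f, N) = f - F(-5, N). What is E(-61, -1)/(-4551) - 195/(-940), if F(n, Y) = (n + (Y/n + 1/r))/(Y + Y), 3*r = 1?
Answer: 945631/4277940 ≈ 0.22105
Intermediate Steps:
r = ⅓ (r = (⅓)*1 = ⅓ ≈ 0.33333)
F(n, Y) = (3 + n + Y/n)/(2*Y) (F(n, Y) = (n + (Y/n + 1/(⅓)))/(Y + Y) = (n + (Y/n + 1*3))/((2*Y)) = (n + (Y/n + 3))*(1/(2*Y)) = (n + (3 + Y/n))*(1/(2*Y)) = (3 + n + Y/n)*(1/(2*Y)) = (3 + n + Y/n)/(2*Y))
E(f, N) = f + (10 + N)/(10*N) (E(f, N) = f - (N + (-5)² + 3*(-5))/(2*N*(-5)) = f - (-1)*(N + 25 - 15)/(2*N*5) = f - (-1)*(10 + N)/(2*N*5) = f - (-1)*(10 + N)/(10*N) = f + (10 + N)/(10*N))
E(-61, -1)/(-4551) - 195/(-940) = (⅒ - 61 + 1/(-1))/(-4551) - 195/(-940) = (⅒ - 61 - 1)*(-1/4551) - 195*(-1/940) = -619/10*(-1/4551) + 39/188 = 619/45510 + 39/188 = 945631/4277940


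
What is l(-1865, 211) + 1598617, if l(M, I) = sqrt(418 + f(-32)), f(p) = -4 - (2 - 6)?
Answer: 1598617 + sqrt(418) ≈ 1.5986e+6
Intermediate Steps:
f(p) = 0 (f(p) = -4 - 1*(-4) = -4 + 4 = 0)
l(M, I) = sqrt(418) (l(M, I) = sqrt(418 + 0) = sqrt(418))
l(-1865, 211) + 1598617 = sqrt(418) + 1598617 = 1598617 + sqrt(418)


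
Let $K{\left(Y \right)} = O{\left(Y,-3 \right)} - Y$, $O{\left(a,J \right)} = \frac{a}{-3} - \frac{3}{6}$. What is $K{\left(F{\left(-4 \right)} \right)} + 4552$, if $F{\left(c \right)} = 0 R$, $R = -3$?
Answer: $\frac{9103}{2} \approx 4551.5$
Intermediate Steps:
$O{\left(a,J \right)} = - \frac{1}{2} - \frac{a}{3}$ ($O{\left(a,J \right)} = a \left(- \frac{1}{3}\right) - \frac{1}{2} = - \frac{a}{3} - \frac{1}{2} = - \frac{1}{2} - \frac{a}{3}$)
$F{\left(c \right)} = 0$ ($F{\left(c \right)} = 0 \left(-3\right) = 0$)
$K{\left(Y \right)} = - \frac{1}{2} - \frac{4 Y}{3}$ ($K{\left(Y \right)} = \left(- \frac{1}{2} - \frac{Y}{3}\right) - Y = - \frac{1}{2} - \frac{4 Y}{3}$)
$K{\left(F{\left(-4 \right)} \right)} + 4552 = \left(- \frac{1}{2} - 0\right) + 4552 = \left(- \frac{1}{2} + 0\right) + 4552 = - \frac{1}{2} + 4552 = \frac{9103}{2}$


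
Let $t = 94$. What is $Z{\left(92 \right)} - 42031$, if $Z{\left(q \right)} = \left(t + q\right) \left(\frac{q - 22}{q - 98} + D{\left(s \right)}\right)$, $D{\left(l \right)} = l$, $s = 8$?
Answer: $-42713$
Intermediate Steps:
$Z{\left(q \right)} = \left(8 + \frac{-22 + q}{-98 + q}\right) \left(94 + q\right)$ ($Z{\left(q \right)} = \left(94 + q\right) \left(\frac{q - 22}{q - 98} + 8\right) = \left(94 + q\right) \left(\frac{-22 + q}{-98 + q} + 8\right) = \left(94 + q\right) \left(8 + \frac{-22 + q}{-98 + q}\right) = \left(8 + \frac{-22 + q}{-98 + q}\right) \left(94 + q\right)$)
$Z{\left(92 \right)} - 42031 = \frac{-75764 + 9 \cdot 92^{2} + 40 \cdot 92}{-98 + 92} - 42031 = \frac{-75764 + 9 \cdot 8464 + 3680}{-6} - 42031 = - \frac{-75764 + 76176 + 3680}{6} - 42031 = \left(- \frac{1}{6}\right) 4092 - 42031 = -682 - 42031 = -42713$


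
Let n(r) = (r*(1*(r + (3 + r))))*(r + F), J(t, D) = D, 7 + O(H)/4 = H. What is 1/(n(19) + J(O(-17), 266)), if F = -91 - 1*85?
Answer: -1/122037 ≈ -8.1942e-6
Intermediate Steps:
O(H) = -28 + 4*H
F = -176 (F = -91 - 85 = -176)
n(r) = r*(-176 + r)*(3 + 2*r) (n(r) = (r*(1*(r + (3 + r))))*(r - 176) = (r*(1*(3 + 2*r)))*(-176 + r) = (r*(3 + 2*r))*(-176 + r) = r*(-176 + r)*(3 + 2*r))
1/(n(19) + J(O(-17), 266)) = 1/(19*(-528 - 349*19 + 2*19²) + 266) = 1/(19*(-528 - 6631 + 2*361) + 266) = 1/(19*(-528 - 6631 + 722) + 266) = 1/(19*(-6437) + 266) = 1/(-122303 + 266) = 1/(-122037) = -1/122037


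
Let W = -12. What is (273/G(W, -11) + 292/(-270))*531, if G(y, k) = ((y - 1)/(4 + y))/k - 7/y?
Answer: 114612574/345 ≈ 3.3221e+5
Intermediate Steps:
G(y, k) = -7/y + (-1 + y)/(k*(4 + y)) (G(y, k) = ((-1 + y)/(4 + y))/k - 7/y = (-1 + y)/(k*(4 + y)) - 7/y = -7/y + (-1 + y)/(k*(4 + y)))
(273/G(W, -11) + 292/(-270))*531 = (273/((((-12)² - 1*(-12) - 28*(-11) - 7*(-11)*(-12))/(-11*(-12)*(4 - 12)))) + 292/(-270))*531 = (273/((-1/11*(-1/12)*(144 + 12 + 308 - 924)/(-8))) + 292*(-1/270))*531 = (273/((-1/11*(-1/12)*(-⅛)*(-460))) - 146/135)*531 = (273/(115/264) - 146/135)*531 = (273*(264/115) - 146/135)*531 = (72072/115 - 146/135)*531 = (1942586/3105)*531 = 114612574/345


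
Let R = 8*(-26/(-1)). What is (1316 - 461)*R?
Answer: 177840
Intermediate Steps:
R = 208 (R = 8*(-26*(-1)) = 8*26 = 208)
(1316 - 461)*R = (1316 - 461)*208 = 855*208 = 177840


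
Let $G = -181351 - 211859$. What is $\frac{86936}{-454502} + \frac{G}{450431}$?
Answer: $- \frac{108936700418}{102360895181} \approx -1.0642$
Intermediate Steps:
$G = -393210$ ($G = -181351 - 211859 = -393210$)
$\frac{86936}{-454502} + \frac{G}{450431} = \frac{86936}{-454502} - \frac{393210}{450431} = 86936 \left(- \frac{1}{454502}\right) - \frac{393210}{450431} = - \frac{43468}{227251} - \frac{393210}{450431} = - \frac{108936700418}{102360895181}$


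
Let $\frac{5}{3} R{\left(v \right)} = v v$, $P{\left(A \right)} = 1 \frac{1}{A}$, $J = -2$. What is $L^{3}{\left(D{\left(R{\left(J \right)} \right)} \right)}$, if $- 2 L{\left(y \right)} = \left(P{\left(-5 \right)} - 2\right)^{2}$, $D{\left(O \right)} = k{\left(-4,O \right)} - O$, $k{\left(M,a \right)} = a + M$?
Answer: $- \frac{1771561}{125000} \approx -14.172$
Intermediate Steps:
$k{\left(M,a \right)} = M + a$
$P{\left(A \right)} = \frac{1}{A}$
$R{\left(v \right)} = \frac{3 v^{2}}{5}$ ($R{\left(v \right)} = \frac{3 v v}{5} = \frac{3 v^{2}}{5}$)
$D{\left(O \right)} = -4$ ($D{\left(O \right)} = \left(-4 + O\right) - O = -4$)
$L{\left(y \right)} = - \frac{121}{50}$ ($L{\left(y \right)} = - \frac{\left(\frac{1}{-5} - 2\right)^{2}}{2} = - \frac{\left(- \frac{1}{5} - 2\right)^{2}}{2} = - \frac{\left(- \frac{11}{5}\right)^{2}}{2} = \left(- \frac{1}{2}\right) \frac{121}{25} = - \frac{121}{50}$)
$L^{3}{\left(D{\left(R{\left(J \right)} \right)} \right)} = \left(- \frac{121}{50}\right)^{3} = - \frac{1771561}{125000}$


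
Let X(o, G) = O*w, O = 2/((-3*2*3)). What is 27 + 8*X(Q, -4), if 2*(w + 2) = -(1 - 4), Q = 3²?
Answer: 247/9 ≈ 27.444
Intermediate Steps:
Q = 9
O = -⅑ (O = 2/((-6*3)) = 2/(-18) = 2*(-1/18) = -⅑ ≈ -0.11111)
w = -½ (w = -2 + (-(1 - 4))/2 = -2 + (-1*(-3))/2 = -2 + (½)*3 = -2 + 3/2 = -½ ≈ -0.50000)
X(o, G) = 1/18 (X(o, G) = -⅑*(-½) = 1/18)
27 + 8*X(Q, -4) = 27 + 8*(1/18) = 27 + 4/9 = 247/9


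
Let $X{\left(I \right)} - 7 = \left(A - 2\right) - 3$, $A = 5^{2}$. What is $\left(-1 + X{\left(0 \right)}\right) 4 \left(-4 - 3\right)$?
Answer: $-728$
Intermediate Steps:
$A = 25$
$X{\left(I \right)} = 27$ ($X{\left(I \right)} = 7 + \left(\left(25 - 2\right) - 3\right) = 7 + \left(23 - 3\right) = 7 + 20 = 27$)
$\left(-1 + X{\left(0 \right)}\right) 4 \left(-4 - 3\right) = \left(-1 + 27\right) 4 \left(-4 - 3\right) = 26 \cdot 4 \left(-7\right) = 104 \left(-7\right) = -728$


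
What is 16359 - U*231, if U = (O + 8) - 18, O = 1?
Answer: 18438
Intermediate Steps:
U = -9 (U = (1 + 8) - 18 = 9 - 18 = -9)
16359 - U*231 = 16359 - (-9)*231 = 16359 - 1*(-2079) = 16359 + 2079 = 18438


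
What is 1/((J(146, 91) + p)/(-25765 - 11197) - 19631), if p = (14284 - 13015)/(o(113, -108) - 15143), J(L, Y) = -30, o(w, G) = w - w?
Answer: -559715566/10987775820587 ≈ -5.0940e-5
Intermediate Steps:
o(w, G) = 0
p = -1269/15143 (p = (14284 - 13015)/(0 - 15143) = 1269/(-15143) = 1269*(-1/15143) = -1269/15143 ≈ -0.083801)
1/((J(146, 91) + p)/(-25765 - 11197) - 19631) = 1/((-30 - 1269/15143)/(-25765 - 11197) - 19631) = 1/(-455559/15143/(-36962) - 19631) = 1/(-455559/15143*(-1/36962) - 19631) = 1/(455559/559715566 - 19631) = 1/(-10987775820587/559715566) = -559715566/10987775820587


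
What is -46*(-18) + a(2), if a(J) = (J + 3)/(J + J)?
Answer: 3317/4 ≈ 829.25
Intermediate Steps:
a(J) = (3 + J)/(2*J) (a(J) = (3 + J)/((2*J)) = (3 + J)*(1/(2*J)) = (3 + J)/(2*J))
-46*(-18) + a(2) = -46*(-18) + (½)*(3 + 2)/2 = 828 + (½)*(½)*5 = 828 + 5/4 = 3317/4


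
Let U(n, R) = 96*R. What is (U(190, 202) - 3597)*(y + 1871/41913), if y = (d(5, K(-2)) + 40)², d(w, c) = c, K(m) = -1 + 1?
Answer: 117694987605/4657 ≈ 2.5273e+7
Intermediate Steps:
K(m) = 0
y = 1600 (y = (0 + 40)² = 40² = 1600)
(U(190, 202) - 3597)*(y + 1871/41913) = (96*202 - 3597)*(1600 + 1871/41913) = (19392 - 3597)*(1600 + 1871*(1/41913)) = 15795*(1600 + 1871/41913) = 15795*(67062671/41913) = 117694987605/4657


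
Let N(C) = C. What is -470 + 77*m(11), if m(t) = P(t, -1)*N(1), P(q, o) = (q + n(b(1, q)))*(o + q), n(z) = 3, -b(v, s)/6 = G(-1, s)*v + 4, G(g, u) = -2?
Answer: 10310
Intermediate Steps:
b(v, s) = -24 + 12*v (b(v, s) = -6*(-2*v + 4) = -6*(4 - 2*v) = -24 + 12*v)
P(q, o) = (3 + q)*(o + q) (P(q, o) = (q + 3)*(o + q) = (3 + q)*(o + q))
m(t) = -3 + t**2 + 2*t (m(t) = (t**2 + 3*(-1) + 3*t - t)*1 = (t**2 - 3 + 3*t - t)*1 = (-3 + t**2 + 2*t)*1 = -3 + t**2 + 2*t)
-470 + 77*m(11) = -470 + 77*(-3 + 11**2 + 2*11) = -470 + 77*(-3 + 121 + 22) = -470 + 77*140 = -470 + 10780 = 10310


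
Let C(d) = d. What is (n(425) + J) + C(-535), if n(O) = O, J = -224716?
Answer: -224826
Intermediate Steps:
(n(425) + J) + C(-535) = (425 - 224716) - 535 = -224291 - 535 = -224826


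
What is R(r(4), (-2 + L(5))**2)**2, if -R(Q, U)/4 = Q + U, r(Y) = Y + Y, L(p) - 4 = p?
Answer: 51984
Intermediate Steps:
L(p) = 4 + p
r(Y) = 2*Y
R(Q, U) = -4*Q - 4*U (R(Q, U) = -4*(Q + U) = -4*Q - 4*U)
R(r(4), (-2 + L(5))**2)**2 = (-8*4 - 4*(-2 + (4 + 5))**2)**2 = (-4*8 - 4*(-2 + 9)**2)**2 = (-32 - 4*7**2)**2 = (-32 - 4*49)**2 = (-32 - 196)**2 = (-228)**2 = 51984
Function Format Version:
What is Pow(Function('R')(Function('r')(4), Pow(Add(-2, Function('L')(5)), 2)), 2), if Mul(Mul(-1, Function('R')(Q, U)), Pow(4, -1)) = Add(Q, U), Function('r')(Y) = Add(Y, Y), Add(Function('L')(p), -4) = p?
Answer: 51984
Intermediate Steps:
Function('L')(p) = Add(4, p)
Function('r')(Y) = Mul(2, Y)
Function('R')(Q, U) = Add(Mul(-4, Q), Mul(-4, U)) (Function('R')(Q, U) = Mul(-4, Add(Q, U)) = Add(Mul(-4, Q), Mul(-4, U)))
Pow(Function('R')(Function('r')(4), Pow(Add(-2, Function('L')(5)), 2)), 2) = Pow(Add(Mul(-4, Mul(2, 4)), Mul(-4, Pow(Add(-2, Add(4, 5)), 2))), 2) = Pow(Add(Mul(-4, 8), Mul(-4, Pow(Add(-2, 9), 2))), 2) = Pow(Add(-32, Mul(-4, Pow(7, 2))), 2) = Pow(Add(-32, Mul(-4, 49)), 2) = Pow(Add(-32, -196), 2) = Pow(-228, 2) = 51984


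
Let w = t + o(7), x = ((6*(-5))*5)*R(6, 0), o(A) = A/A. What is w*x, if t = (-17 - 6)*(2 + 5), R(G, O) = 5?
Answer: 120000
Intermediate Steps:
o(A) = 1
t = -161 (t = -23*7 = -161)
x = -750 (x = ((6*(-5))*5)*5 = -30*5*5 = -150*5 = -750)
w = -160 (w = -161 + 1 = -160)
w*x = -160*(-750) = 120000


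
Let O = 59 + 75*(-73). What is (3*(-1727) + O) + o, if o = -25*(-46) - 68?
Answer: -9515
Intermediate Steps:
o = 1082 (o = 1150 - 68 = 1082)
O = -5416 (O = 59 - 5475 = -5416)
(3*(-1727) + O) + o = (3*(-1727) - 5416) + 1082 = (-5181 - 5416) + 1082 = -10597 + 1082 = -9515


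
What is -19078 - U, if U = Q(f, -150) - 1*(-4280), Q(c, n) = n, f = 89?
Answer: -23208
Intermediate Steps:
U = 4130 (U = -150 - 1*(-4280) = -150 + 4280 = 4130)
-19078 - U = -19078 - 1*4130 = -19078 - 4130 = -23208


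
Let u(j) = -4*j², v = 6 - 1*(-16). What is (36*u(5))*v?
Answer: -79200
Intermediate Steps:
v = 22 (v = 6 + 16 = 22)
(36*u(5))*v = (36*(-4*5²))*22 = (36*(-4*25))*22 = (36*(-100))*22 = -3600*22 = -79200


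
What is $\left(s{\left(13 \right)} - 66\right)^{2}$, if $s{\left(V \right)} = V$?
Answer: $2809$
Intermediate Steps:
$\left(s{\left(13 \right)} - 66\right)^{2} = \left(13 - 66\right)^{2} = \left(-53\right)^{2} = 2809$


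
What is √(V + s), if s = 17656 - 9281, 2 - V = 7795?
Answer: √582 ≈ 24.125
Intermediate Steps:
V = -7793 (V = 2 - 1*7795 = 2 - 7795 = -7793)
s = 8375
√(V + s) = √(-7793 + 8375) = √582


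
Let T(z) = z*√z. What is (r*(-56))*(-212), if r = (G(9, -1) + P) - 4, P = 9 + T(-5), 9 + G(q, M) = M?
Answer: -59360 - 59360*I*√5 ≈ -59360.0 - 1.3273e+5*I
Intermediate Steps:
T(z) = z^(3/2)
G(q, M) = -9 + M
P = 9 - 5*I*√5 (P = 9 + (-5)^(3/2) = 9 - 5*I*√5 ≈ 9.0 - 11.18*I)
r = -5 - 5*I*√5 (r = ((-9 - 1) + (9 - 5*I*√5)) - 4 = (-10 + (9 - 5*I*√5)) - 4 = (-1 - 5*I*√5) - 4 = -5 - 5*I*√5 ≈ -5.0 - 11.18*I)
(r*(-56))*(-212) = ((-5 - 5*I*√5)*(-56))*(-212) = (280 + 280*I*√5)*(-212) = -59360 - 59360*I*√5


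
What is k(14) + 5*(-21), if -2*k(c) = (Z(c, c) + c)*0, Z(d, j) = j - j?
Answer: -105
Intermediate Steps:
Z(d, j) = 0
k(c) = 0 (k(c) = -(0 + c)*0/2 = -c*0/2 = -½*0 = 0)
k(14) + 5*(-21) = 0 + 5*(-21) = 0 - 105 = -105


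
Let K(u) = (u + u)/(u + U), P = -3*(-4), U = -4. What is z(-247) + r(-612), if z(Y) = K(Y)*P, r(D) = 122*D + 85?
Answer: -18713401/251 ≈ -74555.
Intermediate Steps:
r(D) = 85 + 122*D
P = 12
K(u) = 2*u/(-4 + u) (K(u) = (u + u)/(u - 4) = (2*u)/(-4 + u) = 2*u/(-4 + u))
z(Y) = 24*Y/(-4 + Y) (z(Y) = (2*Y/(-4 + Y))*12 = 24*Y/(-4 + Y))
z(-247) + r(-612) = 24*(-247)/(-4 - 247) + (85 + 122*(-612)) = 24*(-247)/(-251) + (85 - 74664) = 24*(-247)*(-1/251) - 74579 = 5928/251 - 74579 = -18713401/251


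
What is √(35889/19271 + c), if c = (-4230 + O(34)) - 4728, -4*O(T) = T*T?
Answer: 2*I*√17517245398/2753 ≈ 96.152*I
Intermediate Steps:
O(T) = -T²/4 (O(T) = -T*T/4 = -T²/4)
c = -9247 (c = (-4230 - ¼*34²) - 4728 = (-4230 - ¼*1156) - 4728 = (-4230 - 289) - 4728 = -4519 - 4728 = -9247)
√(35889/19271 + c) = √(35889/19271 - 9247) = √(35889*(1/19271) - 9247) = √(5127/2753 - 9247) = √(-25451864/2753) = 2*I*√17517245398/2753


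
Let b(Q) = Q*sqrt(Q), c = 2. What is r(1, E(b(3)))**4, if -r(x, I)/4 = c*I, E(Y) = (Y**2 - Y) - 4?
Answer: 1500233728 - 628555776*sqrt(3) ≈ 4.1154e+8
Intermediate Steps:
b(Q) = Q**(3/2)
E(Y) = -4 + Y**2 - Y
r(x, I) = -8*I
r(1, E(b(3)))**4 = (-8*(-4 + (3**(3/2))**2 - 3**(3/2)))**4 = (-8*(-4 + (3*sqrt(3))**2 - 3*sqrt(3)))**4 = (-8*(-4 + 27 - 3*sqrt(3)))**4 = (-8*(23 - 3*sqrt(3)))**4 = (-184 + 24*sqrt(3))**4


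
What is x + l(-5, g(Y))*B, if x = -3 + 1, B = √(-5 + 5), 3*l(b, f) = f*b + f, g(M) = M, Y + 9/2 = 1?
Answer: -2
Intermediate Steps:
Y = -7/2 (Y = -9/2 + 1 = -7/2 ≈ -3.5000)
l(b, f) = f/3 + b*f/3 (l(b, f) = (f*b + f)/3 = (b*f + f)/3 = (f + b*f)/3 = f/3 + b*f/3)
B = 0 (B = √0 = 0)
x = -2
x + l(-5, g(Y))*B = -2 + ((⅓)*(-7/2)*(1 - 5))*0 = -2 + ((⅓)*(-7/2)*(-4))*0 = -2 + (14/3)*0 = -2 + 0 = -2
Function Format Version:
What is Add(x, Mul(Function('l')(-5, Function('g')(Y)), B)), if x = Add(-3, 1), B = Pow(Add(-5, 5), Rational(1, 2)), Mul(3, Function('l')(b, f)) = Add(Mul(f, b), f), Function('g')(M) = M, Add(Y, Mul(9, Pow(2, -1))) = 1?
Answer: -2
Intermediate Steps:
Y = Rational(-7, 2) (Y = Add(Rational(-9, 2), 1) = Rational(-7, 2) ≈ -3.5000)
Function('l')(b, f) = Add(Mul(Rational(1, 3), f), Mul(Rational(1, 3), b, f)) (Function('l')(b, f) = Mul(Rational(1, 3), Add(Mul(f, b), f)) = Mul(Rational(1, 3), Add(Mul(b, f), f)) = Mul(Rational(1, 3), Add(f, Mul(b, f))) = Add(Mul(Rational(1, 3), f), Mul(Rational(1, 3), b, f)))
B = 0 (B = Pow(0, Rational(1, 2)) = 0)
x = -2
Add(x, Mul(Function('l')(-5, Function('g')(Y)), B)) = Add(-2, Mul(Mul(Rational(1, 3), Rational(-7, 2), Add(1, -5)), 0)) = Add(-2, Mul(Mul(Rational(1, 3), Rational(-7, 2), -4), 0)) = Add(-2, Mul(Rational(14, 3), 0)) = Add(-2, 0) = -2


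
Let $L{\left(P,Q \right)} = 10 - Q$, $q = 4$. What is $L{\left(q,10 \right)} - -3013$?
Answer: $3013$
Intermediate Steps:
$L{\left(q,10 \right)} - -3013 = \left(10 - 10\right) - -3013 = \left(10 - 10\right) + 3013 = 0 + 3013 = 3013$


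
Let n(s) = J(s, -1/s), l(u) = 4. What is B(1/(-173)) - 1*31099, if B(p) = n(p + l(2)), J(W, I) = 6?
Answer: -31093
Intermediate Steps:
n(s) = 6
B(p) = 6
B(1/(-173)) - 1*31099 = 6 - 1*31099 = 6 - 31099 = -31093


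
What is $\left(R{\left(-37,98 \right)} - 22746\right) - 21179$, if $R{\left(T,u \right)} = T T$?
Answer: $-42556$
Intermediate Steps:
$R{\left(T,u \right)} = T^{2}$
$\left(R{\left(-37,98 \right)} - 22746\right) - 21179 = \left(\left(-37\right)^{2} - 22746\right) - 21179 = \left(1369 - 22746\right) - 21179 = -21377 - 21179 = -42556$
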